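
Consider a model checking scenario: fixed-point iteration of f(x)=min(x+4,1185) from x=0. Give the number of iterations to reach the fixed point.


Step 1: x=0, cap=1185, increment=4
Step 2: x grows by 4 each step until capped at 1185; fixed point is x=1185
Step 3: iterations = ceil(1185/4) = 297

297


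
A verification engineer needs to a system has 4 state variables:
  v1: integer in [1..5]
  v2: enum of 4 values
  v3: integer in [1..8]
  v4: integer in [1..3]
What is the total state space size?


State space = product of domain sizes of all variables.
Domain sizes:
  v1 (integer in [1..5]): 5
  v2 (enum of 4 values): 4
  v3 (integer in [1..8]): 8
  v4 (integer in [1..3]): 3
Product = 5 * 4 * 8 * 3 = 480

480


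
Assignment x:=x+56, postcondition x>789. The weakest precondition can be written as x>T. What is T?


Formula: wp(x:=E, P) = P[E/x] (substitute E for x in postcondition)
Step 1: Postcondition: x>789
Step 2: Substitute x+56 for x: x+56>789
Step 3: Solve for x: x > 789-56 = 733

733


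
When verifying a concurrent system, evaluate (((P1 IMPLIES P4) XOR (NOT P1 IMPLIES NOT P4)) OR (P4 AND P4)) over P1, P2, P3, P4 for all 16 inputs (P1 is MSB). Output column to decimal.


Formula: (((P1 IMPLIES P4) XOR (NOT P1 IMPLIES NOT P4)) OR (P4 AND P4)) over P1, P2, P3, P4 (16 rows)
Evaluate each row (bits = P1,P2,P3,P4, MSB first):
  row 0 [0000]: (((0 IMPLIES 0) XOR (NOT 0 IMPLIES NOT 0)) OR (0 AND 0)) -> 0
  row 1 [0001]: (((0 IMPLIES 1) XOR (NOT 0 IMPLIES NOT 1)) OR (1 AND 1)) -> 1
  row 2 [0010]: (((0 IMPLIES 0) XOR (NOT 0 IMPLIES NOT 0)) OR (0 AND 0)) -> 0
  row 3 [0011]: (((0 IMPLIES 1) XOR (NOT 0 IMPLIES NOT 1)) OR (1 AND 1)) -> 1
  row 4 [0100]: (((0 IMPLIES 0) XOR (NOT 0 IMPLIES NOT 0)) OR (0 AND 0)) -> 0
  row 5 [0101]: (((0 IMPLIES 1) XOR (NOT 0 IMPLIES NOT 1)) OR (1 AND 1)) -> 1
  row 6 [0110]: (((0 IMPLIES 0) XOR (NOT 0 IMPLIES NOT 0)) OR (0 AND 0)) -> 0
  row 7 [0111]: (((0 IMPLIES 1) XOR (NOT 0 IMPLIES NOT 1)) OR (1 AND 1)) -> 1
  row 8 [1000]: (((1 IMPLIES 0) XOR (NOT 1 IMPLIES NOT 0)) OR (0 AND 0)) -> 1
  row 9 [1001]: (((1 IMPLIES 1) XOR (NOT 1 IMPLIES NOT 1)) OR (1 AND 1)) -> 1
  row 10 [1010]: (((1 IMPLIES 0) XOR (NOT 1 IMPLIES NOT 0)) OR (0 AND 0)) -> 1
  row 11 [1011]: (((1 IMPLIES 1) XOR (NOT 1 IMPLIES NOT 1)) OR (1 AND 1)) -> 1
  row 12 [1100]: (((1 IMPLIES 0) XOR (NOT 1 IMPLIES NOT 0)) OR (0 AND 0)) -> 1
  row 13 [1101]: (((1 IMPLIES 1) XOR (NOT 1 IMPLIES NOT 1)) OR (1 AND 1)) -> 1
  row 14 [1110]: (((1 IMPLIES 0) XOR (NOT 1 IMPLIES NOT 0)) OR (0 AND 0)) -> 1
  row 15 [1111]: (((1 IMPLIES 1) XOR (NOT 1 IMPLIES NOT 1)) OR (1 AND 1)) -> 1
Full result column, 4 rows per line (P1,P2 fixed per line; P3,P4 runs 00..11 left to right):
  rows 0-3 [P1,P2=00]: 0101  = hex 5
  rows 4-7 [P1,P2=01]: 0101  = hex 5
  rows 8-11 [P1,P2=10]: 1111  = hex F
  rows 12-15 [P1,P2=11]: 1111  = hex F
Output column (row 0 .. row 15) = 0101010111111111
Output column grouped in 4s = 0101 0101 1111 1111 = 0x55FF
Convert to decimal digit by digit (value = value*16 + digit):
  5 -> 5
  5*16 + 5 = 85
  85*16 + 15 (F) = 1375
  1375*16 + 15 (F) = 22015
Decimal = 22015

22015


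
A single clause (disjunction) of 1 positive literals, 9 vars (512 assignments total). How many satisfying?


Step 1: Total=2^9=512
Step 2: Unsat when all 1 false: 2^8=256
Step 3: Sat=512-256=256

256


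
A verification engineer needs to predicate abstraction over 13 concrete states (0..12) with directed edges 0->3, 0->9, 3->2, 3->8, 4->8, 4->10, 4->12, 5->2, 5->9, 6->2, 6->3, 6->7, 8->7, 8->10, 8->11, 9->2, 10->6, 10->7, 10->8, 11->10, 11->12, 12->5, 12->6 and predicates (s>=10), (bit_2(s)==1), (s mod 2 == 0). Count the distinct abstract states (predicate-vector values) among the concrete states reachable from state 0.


BFS from 0:
Concrete reachable: {0, 2, 3, 5, 6, 7, 8, 9, 10, 11, 12}
Abstract via predicates (s>=10), (bit_2(s)==1), (s mod 2 == 0):
  (0,0,0) <- {3, 9}
  (0,0,1) <- {0, 2, 8}
  (0,1,0) <- {5, 7}
  (0,1,1) <- {6}
  (1,0,0) <- {11}
  (1,0,1) <- {10}
  (1,1,1) <- {12}
Distinct abstract states = 7

7


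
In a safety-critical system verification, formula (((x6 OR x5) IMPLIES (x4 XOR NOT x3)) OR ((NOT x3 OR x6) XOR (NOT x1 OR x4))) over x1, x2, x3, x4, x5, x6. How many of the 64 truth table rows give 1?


Formula: (((x6 OR x5) IMPLIES (x4 XOR NOT x3)) OR ((NOT x3 OR x6) XOR (NOT x1 OR x4))) over 6 vars (64 rows)
Evaluate each row (x1, x2, x3, x4, x5, x6 as bits, MSB first):
  row 0 [000000]: (((0 OR 0) IMPLIES (0 XOR NOT 0)) OR ((NOT 0 OR 0) XOR (NOT 0 OR 0))) -> 1
  row 1 [000001]: (((1 OR 0) IMPLIES (0 XOR NOT 0)) OR ((NOT 0 OR 1) XOR (NOT 0 OR 0))) -> 1
  row 2 [000010]: (((0 OR 1) IMPLIES (0 XOR NOT 0)) OR ((NOT 0 OR 0) XOR (NOT 0 OR 0))) -> 1
  row 3 [000011]: (((1 OR 1) IMPLIES (0 XOR NOT 0)) OR ((NOT 0 OR 1) XOR (NOT 0 OR 0))) -> 1
  row 4 [000100]: (((0 OR 0) IMPLIES (1 XOR NOT 0)) OR ((NOT 0 OR 0) XOR (NOT 0 OR 1))) -> 1
  (every remaining row is evaluated the same way; all 64 results are listed next)
Full result column, 8 rows per line (x1,x2,x3 fixed per line; x4,x5,x6 runs 000..111 left to right):
  rows 0-7 [x1,x2,x3=000]: 11111000  (ones: 5)
  rows 8-15 [x1,x2,x3=001]: 10101111  (ones: 6)
  rows 16-23 [x1,x2,x3=010]: 11111000  (ones: 5)
  rows 24-31 [x1,x2,x3=011]: 10101111  (ones: 6)
  rows 32-39 [x1,x2,x3=100]: 11111000  (ones: 5)
  rows 40-47 [x1,x2,x3=101]: 11011111  (ones: 7)
  rows 48-55 [x1,x2,x3=110]: 11111000  (ones: 5)
  rows 56-63 [x1,x2,x3=111]: 11011111  (ones: 7)
Count of 1-rows = 5+6+5+6+5+7+5+7 = 46

46


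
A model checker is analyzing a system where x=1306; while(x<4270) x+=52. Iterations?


Step 1: x goes from 1306 toward 4270 by 52; the body runs while x<4270, so iterations = ceil((bound-start)/step)
Step 2: Distance=2964
Step 3: ceil(2964/52)=57

57


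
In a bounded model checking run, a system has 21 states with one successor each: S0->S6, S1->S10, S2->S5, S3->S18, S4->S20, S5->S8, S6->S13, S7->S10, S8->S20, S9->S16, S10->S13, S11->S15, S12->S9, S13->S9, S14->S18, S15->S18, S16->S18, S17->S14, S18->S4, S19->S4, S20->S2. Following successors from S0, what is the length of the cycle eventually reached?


Trace from S0 until a state repeats:
  S0 -> S6 -> S13 -> S9 -> S16 -> S18 -> S4 -> S20 -> S2 -> S5 -> S8 -> S20
S20 first seen at step 7, revisited at step 11.
Cycle length = 11 - 7 = 4

4


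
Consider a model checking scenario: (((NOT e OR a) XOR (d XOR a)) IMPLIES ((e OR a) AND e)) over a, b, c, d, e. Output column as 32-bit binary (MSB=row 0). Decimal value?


Formula: (((NOT e OR a) XOR (d XOR a)) IMPLIES ((e OR a) AND e)) over a, b, c, d, e (32 rows)
Evaluate each row (bits = a,b,c,d,e, MSB first):
  row 0 [00000]: (((NOT 0 OR 0) XOR (0 XOR 0)) IMPLIES ((0 OR 0) AND 0)) -> 0
  row 1 [00001]: (((NOT 1 OR 0) XOR (0 XOR 0)) IMPLIES ((1 OR 0) AND 1)) -> 1
  row 2 [00010]: (((NOT 0 OR 0) XOR (1 XOR 0)) IMPLIES ((0 OR 0) AND 0)) -> 1
  row 3 [00011]: (((NOT 1 OR 0) XOR (1 XOR 0)) IMPLIES ((1 OR 0) AND 1)) -> 1
  row 4 [00100]: (((NOT 0 OR 0) XOR (0 XOR 0)) IMPLIES ((0 OR 0) AND 0)) -> 0
  row 5 [00101]: (((NOT 1 OR 0) XOR (0 XOR 0)) IMPLIES ((1 OR 0) AND 1)) -> 1
  row 6 [00110]: (((NOT 0 OR 0) XOR (1 XOR 0)) IMPLIES ((0 OR 0) AND 0)) -> 1
  row 7 [00111]: (((NOT 1 OR 0) XOR (1 XOR 0)) IMPLIES ((1 OR 0) AND 1)) -> 1
  row 8 [01000]: (((NOT 0 OR 0) XOR (0 XOR 0)) IMPLIES ((0 OR 0) AND 0)) -> 0
  row 9 [01001]: (((NOT 1 OR 0) XOR (0 XOR 0)) IMPLIES ((1 OR 0) AND 1)) -> 1
  row 10 [01010]: (((NOT 0 OR 0) XOR (1 XOR 0)) IMPLIES ((0 OR 0) AND 0)) -> 1
  row 11 [01011]: (((NOT 1 OR 0) XOR (1 XOR 0)) IMPLIES ((1 OR 0) AND 1)) -> 1
  row 12 [01100]: (((NOT 0 OR 0) XOR (0 XOR 0)) IMPLIES ((0 OR 0) AND 0)) -> 0
  row 13 [01101]: (((NOT 1 OR 0) XOR (0 XOR 0)) IMPLIES ((1 OR 0) AND 1)) -> 1
  row 14 [01110]: (((NOT 0 OR 0) XOR (1 XOR 0)) IMPLIES ((0 OR 0) AND 0)) -> 1
  row 15 [01111]: (((NOT 1 OR 0) XOR (1 XOR 0)) IMPLIES ((1 OR 0) AND 1)) -> 1
  row 16 [10000]: (((NOT 0 OR 1) XOR (0 XOR 1)) IMPLIES ((0 OR 1) AND 0)) -> 1
  row 17 [10001]: (((NOT 1 OR 1) XOR (0 XOR 1)) IMPLIES ((1 OR 1) AND 1)) -> 1
  row 18 [10010]: (((NOT 0 OR 1) XOR (1 XOR 1)) IMPLIES ((0 OR 1) AND 0)) -> 0
  row 19 [10011]: (((NOT 1 OR 1) XOR (1 XOR 1)) IMPLIES ((1 OR 1) AND 1)) -> 1
  row 20 [10100]: (((NOT 0 OR 1) XOR (0 XOR 1)) IMPLIES ((0 OR 1) AND 0)) -> 1
  row 21 [10101]: (((NOT 1 OR 1) XOR (0 XOR 1)) IMPLIES ((1 OR 1) AND 1)) -> 1
  row 22 [10110]: (((NOT 0 OR 1) XOR (1 XOR 1)) IMPLIES ((0 OR 1) AND 0)) -> 0
  row 23 [10111]: (((NOT 1 OR 1) XOR (1 XOR 1)) IMPLIES ((1 OR 1) AND 1)) -> 1
  row 24 [11000]: (((NOT 0 OR 1) XOR (0 XOR 1)) IMPLIES ((0 OR 1) AND 0)) -> 1
  row 25 [11001]: (((NOT 1 OR 1) XOR (0 XOR 1)) IMPLIES ((1 OR 1) AND 1)) -> 1
  row 26 [11010]: (((NOT 0 OR 1) XOR (1 XOR 1)) IMPLIES ((0 OR 1) AND 0)) -> 0
  row 27 [11011]: (((NOT 1 OR 1) XOR (1 XOR 1)) IMPLIES ((1 OR 1) AND 1)) -> 1
  row 28 [11100]: (((NOT 0 OR 1) XOR (0 XOR 1)) IMPLIES ((0 OR 1) AND 0)) -> 1
  row 29 [11101]: (((NOT 1 OR 1) XOR (0 XOR 1)) IMPLIES ((1 OR 1) AND 1)) -> 1
  row 30 [11110]: (((NOT 0 OR 1) XOR (1 XOR 1)) IMPLIES ((0 OR 1) AND 0)) -> 0
  row 31 [11111]: (((NOT 1 OR 1) XOR (1 XOR 1)) IMPLIES ((1 OR 1) AND 1)) -> 1
Full result column, 4 rows per line (a,b,c fixed per line; d,e runs 00..11 left to right):
  rows 0-3 [a,b,c=000]: 0111  = hex 7
  rows 4-7 [a,b,c=001]: 0111  = hex 7
  rows 8-11 [a,b,c=010]: 0111  = hex 7
  rows 12-15 [a,b,c=011]: 0111  = hex 7
  rows 16-19 [a,b,c=100]: 1101  = hex D
  rows 20-23 [a,b,c=101]: 1101  = hex D
  rows 24-27 [a,b,c=110]: 1101  = hex D
  rows 28-31 [a,b,c=111]: 1101  = hex D
Output column (row 0 .. row 31) = 01110111011101111101110111011101
Output column grouped in 4s = 0111 0111 0111 0111 1101 1101 1101 1101 = 0x7777DDDD
Convert to decimal digit by digit (value = value*16 + digit):
  7 -> 7
  7*16 + 7 = 119
  119*16 + 7 = 1911
  1911*16 + 7 = 30583
  30583*16 + 13 (D) = 489341
  489341*16 + 13 (D) = 7829469
  7829469*16 + 13 (D) = 125271517
  125271517*16 + 13 (D) = 2004344285
Decimal = 2004344285

2004344285


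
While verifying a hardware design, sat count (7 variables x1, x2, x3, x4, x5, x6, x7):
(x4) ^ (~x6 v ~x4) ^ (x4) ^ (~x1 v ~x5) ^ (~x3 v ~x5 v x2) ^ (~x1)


CNF with 6 clauses over 7 vars (128 assignments).
An assignment satisfies CNF iff every clause has >=1 true literal.
Check each row (bits = x1,x2,x3,x4,x5,x6,x7; clause T/F shown):
  row 0 [0000000]: clauses=FTFTTT -> 0
  row 1 [0000001]: clauses=FTFTTT -> 0
  row 2 [0000010]: clauses=FTFTTT -> 0
  row 3 [0000011]: clauses=FTFTTT -> 0
  row 4 [0000100]: clauses=FTFTTT -> 0
  (every remaining row is evaluated the same way; all 128 results are listed next)
Full result column, 8 rows per line (x1,x2,x3,x4 fixed per line; x5,x6,x7 runs 000..111 left to right):
  rows 0-7 [x1,x2,x3,x4=0000]: 00000000  (ones: 0)
  rows 8-15 [x1,x2,x3,x4=0001]: 11001100  (ones: 4)
  rows 16-23 [x1,x2,x3,x4=0010]: 00000000  (ones: 0)
  rows 24-31 [x1,x2,x3,x4=0011]: 11000000  (ones: 2)
  rows 32-39 [x1,x2,x3,x4=0100]: 00000000  (ones: 0)
  rows 40-47 [x1,x2,x3,x4=0101]: 11001100  (ones: 4)
  rows 48-55 [x1,x2,x3,x4=0110]: 00000000  (ones: 0)
  rows 56-63 [x1,x2,x3,x4=0111]: 11001100  (ones: 4)
  rows 64-71 [x1,x2,x3,x4=1000]: 00000000  (ones: 0)
  rows 72-79 [x1,x2,x3,x4=1001]: 00000000  (ones: 0)
  rows 80-87 [x1,x2,x3,x4=1010]: 00000000  (ones: 0)
  rows 88-95 [x1,x2,x3,x4=1011]: 00000000  (ones: 0)
  rows 96-103 [x1,x2,x3,x4=1100]: 00000000  (ones: 0)
  rows 104-111 [x1,x2,x3,x4=1101]: 00000000  (ones: 0)
  rows 112-119 [x1,x2,x3,x4=1110]: 00000000  (ones: 0)
  rows 120-127 [x1,x2,x3,x4=1111]: 00000000  (ones: 0)
Satisfying assignments = 0+4+0+2+0+4+0+4+0+0+0+0+0+0+0+0 = 14

14


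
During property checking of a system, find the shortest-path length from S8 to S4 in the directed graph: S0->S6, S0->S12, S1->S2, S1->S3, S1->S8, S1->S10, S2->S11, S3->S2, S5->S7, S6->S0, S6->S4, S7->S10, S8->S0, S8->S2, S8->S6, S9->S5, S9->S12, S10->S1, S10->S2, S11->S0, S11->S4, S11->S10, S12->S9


BFS layer-by-layer from S8:
  dist 0: {S8}
  dist 1: {S0, S2, S6}
  dist 2: {S4, S11, S12}
  -> S4 reached at distance 2
Shortest path length = 2

2


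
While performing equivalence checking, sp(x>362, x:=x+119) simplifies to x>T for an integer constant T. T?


Formula: sp(P, x:=E) = exists old_x. (x = E[old_x/x]) AND P[old_x/x] (old_x is the value of x before the assignment; eliminate old_x by solving x = E[old_x/x] for old_x)
Step 1: Precondition P: x>362, i.e. old_x > 362
Step 2: Assignment gives x = old_x + 119, so old_x = x - 119
Step 3: Substitute into P: x - 119 > 362
Step 4: Simplify: x > 362+119 = 481

481


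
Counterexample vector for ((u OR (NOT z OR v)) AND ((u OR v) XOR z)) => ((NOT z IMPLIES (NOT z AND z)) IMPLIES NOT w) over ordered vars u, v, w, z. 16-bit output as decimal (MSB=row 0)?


F1 = ((u OR (NOT z OR v)) AND ((u OR v) XOR z))
F2 = ((NOT z IMPLIES (NOT z AND z)) IMPLIES NOT w)
Counterexample to F1=>F2 is where F1=1 and F2=0.
Evaluate each row (bits = u,v,w,z, MSB first):
  row 0 [0000]: F1=0 F2=1 -> F1&~F2 -> 0
  row 1 [0001]: F1=0 F2=1 -> F1&~F2 -> 0
  row 2 [0010]: F1=0 F2=1 -> F1&~F2 -> 0
  row 3 [0011]: F1=0 F2=0 -> F1&~F2 -> 0
  row 4 [0100]: F1=1 F2=1 -> F1&~F2 -> 0
  row 5 [0101]: F1=0 F2=1 -> F1&~F2 -> 0
  row 6 [0110]: F1=1 F2=1 -> F1&~F2 -> 0
  row 7 [0111]: F1=0 F2=0 -> F1&~F2 -> 0
  row 8 [1000]: F1=1 F2=1 -> F1&~F2 -> 0
  row 9 [1001]: F1=0 F2=1 -> F1&~F2 -> 0
  row 10 [1010]: F1=1 F2=1 -> F1&~F2 -> 0
  row 11 [1011]: F1=0 F2=0 -> F1&~F2 -> 0
  row 12 [1100]: F1=1 F2=1 -> F1&~F2 -> 0
  row 13 [1101]: F1=0 F2=1 -> F1&~F2 -> 0
  row 14 [1110]: F1=1 F2=1 -> F1&~F2 -> 0
  row 15 [1111]: F1=0 F2=0 -> F1&~F2 -> 0
Full result column, 4 rows per line (u,v fixed per line; w,z runs 00..11 left to right):
  rows 0-3 [u,v=00]: 0000  = hex 0
  rows 4-7 [u,v=01]: 0000  = hex 0
  rows 8-11 [u,v=10]: 0000  = hex 0
  rows 12-15 [u,v=11]: 0000  = hex 0
Counterexample vector (row 0 .. row 15) = 0000000000000000
Output column grouped in 4s = 0000 0000 0000 0000 = 0x0000
Convert to decimal digit by digit (value = value*16 + digit):
  0 -> 0
  0*16 + 0 = 0
  0*16 + 0 = 0
  0*16 + 0 = 0
Decimal = 0

0


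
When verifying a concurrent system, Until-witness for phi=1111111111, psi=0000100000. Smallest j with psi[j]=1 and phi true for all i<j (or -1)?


(phi U psi) at 0: need smallest j with psi[j]=1 and phi[i]=1 for all i in [0,j).
Scan from step 0:
  step 0: phi=1, psi=0 -> continue
  step 1: phi=1, psi=0 -> continue
  step 2: phi=1, psi=0 -> continue
  step 3: phi=1, psi=0 -> continue
  step 4: psi=1 and phi held for [0,4) -> witness found
Witness step = 4

4


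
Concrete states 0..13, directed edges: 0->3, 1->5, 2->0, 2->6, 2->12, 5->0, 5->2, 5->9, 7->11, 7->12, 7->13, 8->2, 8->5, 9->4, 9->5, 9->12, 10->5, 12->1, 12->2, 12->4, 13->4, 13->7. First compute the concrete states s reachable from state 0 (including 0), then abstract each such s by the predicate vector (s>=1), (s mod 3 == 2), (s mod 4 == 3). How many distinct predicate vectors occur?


BFS from 0:
Concrete reachable: {0, 3}
Abstract via predicates (s>=1), (s mod 3 == 2), (s mod 4 == 3):
  (0,0,0) <- {0}
  (1,0,1) <- {3}
Distinct abstract states = 2

2


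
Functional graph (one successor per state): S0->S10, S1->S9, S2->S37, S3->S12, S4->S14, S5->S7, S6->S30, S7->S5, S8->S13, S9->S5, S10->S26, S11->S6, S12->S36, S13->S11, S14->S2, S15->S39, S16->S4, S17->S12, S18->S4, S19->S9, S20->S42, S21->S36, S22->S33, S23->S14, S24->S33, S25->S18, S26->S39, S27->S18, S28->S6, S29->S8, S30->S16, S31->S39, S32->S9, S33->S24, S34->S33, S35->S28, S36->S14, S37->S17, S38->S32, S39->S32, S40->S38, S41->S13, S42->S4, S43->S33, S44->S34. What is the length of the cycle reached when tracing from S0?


Trace from S0 until a state repeats:
  S0 -> S10 -> S26 -> S39 -> S32 -> S9 -> S5 -> S7 -> S5
S5 first seen at step 6, revisited at step 8.
Cycle length = 8 - 6 = 2

2


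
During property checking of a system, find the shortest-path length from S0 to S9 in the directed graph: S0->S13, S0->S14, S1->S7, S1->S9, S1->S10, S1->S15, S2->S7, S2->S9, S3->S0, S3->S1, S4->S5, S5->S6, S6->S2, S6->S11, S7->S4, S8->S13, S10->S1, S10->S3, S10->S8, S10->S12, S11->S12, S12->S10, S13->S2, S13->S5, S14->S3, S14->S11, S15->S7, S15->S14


BFS layer-by-layer from S0:
  dist 0: {S0}
  dist 1: {S13, S14}
  dist 2: {S2, S3, S5, S11}
  dist 3: {S1, S6, S7, S9, S12}
  -> S9 reached at distance 3
Shortest path length = 3

3


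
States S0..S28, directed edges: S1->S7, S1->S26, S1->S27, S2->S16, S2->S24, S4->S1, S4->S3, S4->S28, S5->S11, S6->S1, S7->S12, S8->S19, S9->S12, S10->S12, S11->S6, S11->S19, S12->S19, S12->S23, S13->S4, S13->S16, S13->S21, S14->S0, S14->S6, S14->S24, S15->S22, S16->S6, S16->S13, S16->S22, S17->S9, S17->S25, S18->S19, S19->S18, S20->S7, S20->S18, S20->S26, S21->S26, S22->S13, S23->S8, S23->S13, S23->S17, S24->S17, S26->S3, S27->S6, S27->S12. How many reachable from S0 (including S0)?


BFS from S0:
  layer 0: {S0}
Reachable set: {S0}
Count = 1

1


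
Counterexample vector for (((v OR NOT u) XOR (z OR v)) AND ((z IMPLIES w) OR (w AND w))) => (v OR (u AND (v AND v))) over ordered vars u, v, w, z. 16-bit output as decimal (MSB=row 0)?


F1 = (((v OR NOT u) XOR (z OR v)) AND ((z IMPLIES w) OR (w AND w)))
F2 = (v OR (u AND (v AND v)))
Counterexample to F1=>F2 is where F1=1 and F2=0.
Evaluate each row (bits = u,v,w,z, MSB first):
  row 0 [0000]: F1=1 F2=0 -> F1&~F2 -> 1
  row 1 [0001]: F1=0 F2=0 -> F1&~F2 -> 0
  row 2 [0010]: F1=1 F2=0 -> F1&~F2 -> 1
  row 3 [0011]: F1=0 F2=0 -> F1&~F2 -> 0
  row 4 [0100]: F1=0 F2=1 -> F1&~F2 -> 0
  row 5 [0101]: F1=0 F2=1 -> F1&~F2 -> 0
  row 6 [0110]: F1=0 F2=1 -> F1&~F2 -> 0
  row 7 [0111]: F1=0 F2=1 -> F1&~F2 -> 0
  row 8 [1000]: F1=0 F2=0 -> F1&~F2 -> 0
  row 9 [1001]: F1=0 F2=0 -> F1&~F2 -> 0
  row 10 [1010]: F1=0 F2=0 -> F1&~F2 -> 0
  row 11 [1011]: F1=1 F2=0 -> F1&~F2 -> 1
  row 12 [1100]: F1=0 F2=1 -> F1&~F2 -> 0
  row 13 [1101]: F1=0 F2=1 -> F1&~F2 -> 0
  row 14 [1110]: F1=0 F2=1 -> F1&~F2 -> 0
  row 15 [1111]: F1=0 F2=1 -> F1&~F2 -> 0
Full result column, 4 rows per line (u,v fixed per line; w,z runs 00..11 left to right):
  rows 0-3 [u,v=00]: 1010  = hex A
  rows 4-7 [u,v=01]: 0000  = hex 0
  rows 8-11 [u,v=10]: 0001  = hex 1
  rows 12-15 [u,v=11]: 0000  = hex 0
Counterexample vector (row 0 .. row 15) = 1010000000010000
Output column grouped in 4s = 1010 0000 0001 0000 = 0xA010
Convert to decimal digit by digit (value = value*16 + digit):
  A -> 10
  10*16 + 0 = 160
  160*16 + 1 = 2561
  2561*16 + 0 = 40976
Decimal = 40976

40976


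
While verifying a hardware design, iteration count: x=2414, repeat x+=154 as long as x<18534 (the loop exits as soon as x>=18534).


Step 1: x goes from 2414 toward 18534 by 154; the body runs while x<18534, so iterations = ceil((bound-start)/step)
Step 2: Distance=16120
Step 3: ceil(16120/154)=105

105


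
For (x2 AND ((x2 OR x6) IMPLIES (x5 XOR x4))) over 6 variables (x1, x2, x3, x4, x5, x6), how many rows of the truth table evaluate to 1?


Formula: (x2 AND ((x2 OR x6) IMPLIES (x5 XOR x4))) over 6 vars (64 rows)
Evaluate each row (x1, x2, x3, x4, x5, x6 as bits, MSB first):
  row 0 [000000]: (0 AND ((0 OR 0) IMPLIES (0 XOR 0))) -> 0
  row 1 [000001]: (0 AND ((0 OR 1) IMPLIES (0 XOR 0))) -> 0
  row 2 [000010]: (0 AND ((0 OR 0) IMPLIES (1 XOR 0))) -> 0
  row 3 [000011]: (0 AND ((0 OR 1) IMPLIES (1 XOR 0))) -> 0
  row 4 [000100]: (0 AND ((0 OR 0) IMPLIES (0 XOR 1))) -> 0
  (every remaining row is evaluated the same way; all 64 results are listed next)
Full result column, 8 rows per line (x1,x2,x3 fixed per line; x4,x5,x6 runs 000..111 left to right):
  rows 0-7 [x1,x2,x3=000]: 00000000  (ones: 0)
  rows 8-15 [x1,x2,x3=001]: 00000000  (ones: 0)
  rows 16-23 [x1,x2,x3=010]: 00111100  (ones: 4)
  rows 24-31 [x1,x2,x3=011]: 00111100  (ones: 4)
  rows 32-39 [x1,x2,x3=100]: 00000000  (ones: 0)
  rows 40-47 [x1,x2,x3=101]: 00000000  (ones: 0)
  rows 48-55 [x1,x2,x3=110]: 00111100  (ones: 4)
  rows 56-63 [x1,x2,x3=111]: 00111100  (ones: 4)
Count of 1-rows = 0+0+4+4+0+0+4+4 = 16

16


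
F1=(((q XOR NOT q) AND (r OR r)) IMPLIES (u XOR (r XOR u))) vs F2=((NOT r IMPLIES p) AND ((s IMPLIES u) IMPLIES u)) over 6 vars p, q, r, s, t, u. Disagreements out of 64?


F1 = (((q XOR NOT q) AND (r OR r)) IMPLIES (u XOR (r XOR u)))
F2 = ((NOT r IMPLIES p) AND ((s IMPLIES u) IMPLIES u))
Evaluate both on each of 64 rows (bits = p,q,r,s,t,u):
  row 0 [000000]: F1=1 F2=0 (differ) -> 1
  row 1 [000001]: F1=1 F2=0 (differ) -> 1
  row 2 [000010]: F1=1 F2=0 (differ) -> 1
  row 3 [000011]: F1=1 F2=0 (differ) -> 1
  row 4 [000100]: F1=1 F2=0 (differ) -> 1
  (every remaining row is evaluated the same way; all 64 results are listed next)
Full result column, 8 rows per line (p,q,r fixed per line; s,t,u runs 000..111 left to right):
  rows 0-7 [p,q,r=000]: 11111111  (ones: 8)
  rows 8-15 [p,q,r=001]: 10100000  (ones: 2)
  rows 16-23 [p,q,r=010]: 11111111  (ones: 8)
  rows 24-31 [p,q,r=011]: 10100000  (ones: 2)
  rows 32-39 [p,q,r=100]: 10100000  (ones: 2)
  rows 40-47 [p,q,r=101]: 10100000  (ones: 2)
  rows 48-55 [p,q,r=110]: 10100000  (ones: 2)
  rows 56-63 [p,q,r=111]: 10100000  (ones: 2)
Disagreements = 8+2+8+2+2+2+2+2 = 28

28


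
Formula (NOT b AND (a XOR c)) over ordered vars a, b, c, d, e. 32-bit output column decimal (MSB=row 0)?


Formula: (NOT b AND (a XOR c)) over a, b, c, d, e (32 rows)
Evaluate each row (bits = a,b,c,d,e, MSB first):
  row 0 [00000]: (NOT 0 AND (0 XOR 0)) -> 0
  row 1 [00001]: (NOT 0 AND (0 XOR 0)) -> 0
  row 2 [00010]: (NOT 0 AND (0 XOR 0)) -> 0
  row 3 [00011]: (NOT 0 AND (0 XOR 0)) -> 0
  row 4 [00100]: (NOT 0 AND (0 XOR 1)) -> 1
  row 5 [00101]: (NOT 0 AND (0 XOR 1)) -> 1
  row 6 [00110]: (NOT 0 AND (0 XOR 1)) -> 1
  row 7 [00111]: (NOT 0 AND (0 XOR 1)) -> 1
  row 8 [01000]: (NOT 1 AND (0 XOR 0)) -> 0
  row 9 [01001]: (NOT 1 AND (0 XOR 0)) -> 0
  row 10 [01010]: (NOT 1 AND (0 XOR 0)) -> 0
  row 11 [01011]: (NOT 1 AND (0 XOR 0)) -> 0
  row 12 [01100]: (NOT 1 AND (0 XOR 1)) -> 0
  row 13 [01101]: (NOT 1 AND (0 XOR 1)) -> 0
  row 14 [01110]: (NOT 1 AND (0 XOR 1)) -> 0
  row 15 [01111]: (NOT 1 AND (0 XOR 1)) -> 0
  row 16 [10000]: (NOT 0 AND (1 XOR 0)) -> 1
  row 17 [10001]: (NOT 0 AND (1 XOR 0)) -> 1
  row 18 [10010]: (NOT 0 AND (1 XOR 0)) -> 1
  row 19 [10011]: (NOT 0 AND (1 XOR 0)) -> 1
  row 20 [10100]: (NOT 0 AND (1 XOR 1)) -> 0
  row 21 [10101]: (NOT 0 AND (1 XOR 1)) -> 0
  row 22 [10110]: (NOT 0 AND (1 XOR 1)) -> 0
  row 23 [10111]: (NOT 0 AND (1 XOR 1)) -> 0
  row 24 [11000]: (NOT 1 AND (1 XOR 0)) -> 0
  row 25 [11001]: (NOT 1 AND (1 XOR 0)) -> 0
  row 26 [11010]: (NOT 1 AND (1 XOR 0)) -> 0
  row 27 [11011]: (NOT 1 AND (1 XOR 0)) -> 0
  row 28 [11100]: (NOT 1 AND (1 XOR 1)) -> 0
  row 29 [11101]: (NOT 1 AND (1 XOR 1)) -> 0
  row 30 [11110]: (NOT 1 AND (1 XOR 1)) -> 0
  row 31 [11111]: (NOT 1 AND (1 XOR 1)) -> 0
Full result column, 4 rows per line (a,b,c fixed per line; d,e runs 00..11 left to right):
  rows 0-3 [a,b,c=000]: 0000  = hex 0
  rows 4-7 [a,b,c=001]: 1111  = hex F
  rows 8-11 [a,b,c=010]: 0000  = hex 0
  rows 12-15 [a,b,c=011]: 0000  = hex 0
  rows 16-19 [a,b,c=100]: 1111  = hex F
  rows 20-23 [a,b,c=101]: 0000  = hex 0
  rows 24-27 [a,b,c=110]: 0000  = hex 0
  rows 28-31 [a,b,c=111]: 0000  = hex 0
Output column (row 0 .. row 31) = 00001111000000001111000000000000
Output column grouped in 4s = 0000 1111 0000 0000 1111 0000 0000 0000 = 0x0F00F000
Convert to decimal digit by digit (value = value*16 + digit):
  0 -> 0
  0*16 + 15 (F) = 15
  15*16 + 0 = 240
  240*16 + 0 = 3840
  3840*16 + 15 (F) = 61455
  61455*16 + 0 = 983280
  983280*16 + 0 = 15732480
  15732480*16 + 0 = 251719680
Decimal = 251719680

251719680


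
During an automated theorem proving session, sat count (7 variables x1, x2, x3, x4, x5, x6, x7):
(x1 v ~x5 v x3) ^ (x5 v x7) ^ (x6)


CNF with 3 clauses over 7 vars (128 assignments).
An assignment satisfies CNF iff every clause has >=1 true literal.
Check each row (bits = x1,x2,x3,x4,x5,x6,x7; clause T/F shown):
  row 0 [0000000]: clauses=TFF -> 0
  row 1 [0000001]: clauses=TTF -> 0
  row 2 [0000010]: clauses=TFT -> 0
  row 3 [0000011]: clauses=TTT -> 1
  row 4 [0000100]: clauses=FTF -> 0
  (every remaining row is evaluated the same way; all 128 results are listed next)
Full result column, 8 rows per line (x1,x2,x3,x4 fixed per line; x5,x6,x7 runs 000..111 left to right):
  rows 0-7 [x1,x2,x3,x4=0000]: 00010000  (ones: 1)
  rows 8-15 [x1,x2,x3,x4=0001]: 00010000  (ones: 1)
  rows 16-23 [x1,x2,x3,x4=0010]: 00010011  (ones: 3)
  rows 24-31 [x1,x2,x3,x4=0011]: 00010011  (ones: 3)
  rows 32-39 [x1,x2,x3,x4=0100]: 00010000  (ones: 1)
  rows 40-47 [x1,x2,x3,x4=0101]: 00010000  (ones: 1)
  rows 48-55 [x1,x2,x3,x4=0110]: 00010011  (ones: 3)
  rows 56-63 [x1,x2,x3,x4=0111]: 00010011  (ones: 3)
  rows 64-71 [x1,x2,x3,x4=1000]: 00010011  (ones: 3)
  rows 72-79 [x1,x2,x3,x4=1001]: 00010011  (ones: 3)
  rows 80-87 [x1,x2,x3,x4=1010]: 00010011  (ones: 3)
  rows 88-95 [x1,x2,x3,x4=1011]: 00010011  (ones: 3)
  rows 96-103 [x1,x2,x3,x4=1100]: 00010011  (ones: 3)
  rows 104-111 [x1,x2,x3,x4=1101]: 00010011  (ones: 3)
  rows 112-119 [x1,x2,x3,x4=1110]: 00010011  (ones: 3)
  rows 120-127 [x1,x2,x3,x4=1111]: 00010011  (ones: 3)
Satisfying assignments = 1+1+3+3+1+1+3+3+3+3+3+3+3+3+3+3 = 40

40


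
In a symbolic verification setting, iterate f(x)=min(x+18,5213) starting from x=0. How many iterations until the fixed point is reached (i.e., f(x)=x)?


Step 1: x=0, cap=5213, increment=18
Step 2: x grows by 18 each step until capped at 5213; fixed point is x=5213
Step 3: iterations = ceil(5213/18) = 290

290


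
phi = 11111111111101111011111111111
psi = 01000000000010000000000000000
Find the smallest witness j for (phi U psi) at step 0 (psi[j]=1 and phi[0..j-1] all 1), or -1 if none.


(phi U psi) at 0: need smallest j with psi[j]=1 and phi[i]=1 for all i in [0,j).
Scan from step 0:
  step 0: phi=1, psi=0 -> continue
  step 1: psi=1 and phi held for [0,1) -> witness found
Witness step = 1

1


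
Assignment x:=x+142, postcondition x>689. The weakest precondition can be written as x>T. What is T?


Formula: wp(x:=E, P) = P[E/x] (substitute E for x in postcondition)
Step 1: Postcondition: x>689
Step 2: Substitute x+142 for x: x+142>689
Step 3: Solve for x: x > 689-142 = 547

547


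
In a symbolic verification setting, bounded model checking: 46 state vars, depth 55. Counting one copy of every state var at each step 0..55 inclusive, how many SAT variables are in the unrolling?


BMC unrolls to depth k, creating one copy of each state var for steps 0..k.
Step count = 55 + 1 = 56 (steps 0 through 55)
Vars per step = 46
Total = 46 * 56 = 2576

2576


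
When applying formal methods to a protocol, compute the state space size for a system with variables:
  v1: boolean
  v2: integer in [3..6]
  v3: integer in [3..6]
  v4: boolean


State space = product of domain sizes of all variables.
Domain sizes:
  v1 (boolean): 2
  v2 (integer in [3..6]): 4
  v3 (integer in [3..6]): 4
  v4 (boolean): 2
Product = 2 * 4 * 4 * 2 = 64

64


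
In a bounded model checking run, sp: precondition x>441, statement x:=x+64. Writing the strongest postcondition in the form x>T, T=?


Formula: sp(P, x:=E) = exists old_x. (x = E[old_x/x]) AND P[old_x/x] (old_x is the value of x before the assignment; eliminate old_x by solving x = E[old_x/x] for old_x)
Step 1: Precondition P: x>441, i.e. old_x > 441
Step 2: Assignment gives x = old_x + 64, so old_x = x - 64
Step 3: Substitute into P: x - 64 > 441
Step 4: Simplify: x > 441+64 = 505

505


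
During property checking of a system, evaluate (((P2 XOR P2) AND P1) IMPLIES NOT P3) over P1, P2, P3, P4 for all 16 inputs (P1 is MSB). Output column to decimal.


Formula: (((P2 XOR P2) AND P1) IMPLIES NOT P3) over P1, P2, P3, P4 (16 rows)
Evaluate each row (bits = P1,P2,P3,P4, MSB first):
  row 0 [0000]: (((0 XOR 0) AND 0) IMPLIES NOT 0) -> 1
  row 1 [0001]: (((0 XOR 0) AND 0) IMPLIES NOT 0) -> 1
  row 2 [0010]: (((0 XOR 0) AND 0) IMPLIES NOT 1) -> 1
  row 3 [0011]: (((0 XOR 0) AND 0) IMPLIES NOT 1) -> 1
  row 4 [0100]: (((1 XOR 1) AND 0) IMPLIES NOT 0) -> 1
  row 5 [0101]: (((1 XOR 1) AND 0) IMPLIES NOT 0) -> 1
  row 6 [0110]: (((1 XOR 1) AND 0) IMPLIES NOT 1) -> 1
  row 7 [0111]: (((1 XOR 1) AND 0) IMPLIES NOT 1) -> 1
  row 8 [1000]: (((0 XOR 0) AND 1) IMPLIES NOT 0) -> 1
  row 9 [1001]: (((0 XOR 0) AND 1) IMPLIES NOT 0) -> 1
  row 10 [1010]: (((0 XOR 0) AND 1) IMPLIES NOT 1) -> 1
  row 11 [1011]: (((0 XOR 0) AND 1) IMPLIES NOT 1) -> 1
  row 12 [1100]: (((1 XOR 1) AND 1) IMPLIES NOT 0) -> 1
  row 13 [1101]: (((1 XOR 1) AND 1) IMPLIES NOT 0) -> 1
  row 14 [1110]: (((1 XOR 1) AND 1) IMPLIES NOT 1) -> 1
  row 15 [1111]: (((1 XOR 1) AND 1) IMPLIES NOT 1) -> 1
Full result column, 4 rows per line (P1,P2 fixed per line; P3,P4 runs 00..11 left to right):
  rows 0-3 [P1,P2=00]: 1111  = hex F
  rows 4-7 [P1,P2=01]: 1111  = hex F
  rows 8-11 [P1,P2=10]: 1111  = hex F
  rows 12-15 [P1,P2=11]: 1111  = hex F
Output column (row 0 .. row 15) = 1111111111111111
Output column grouped in 4s = 1111 1111 1111 1111 = 0xFFFF
Convert to decimal digit by digit (value = value*16 + digit):
  F -> 15
  15*16 + 15 (F) = 255
  255*16 + 15 (F) = 4095
  4095*16 + 15 (F) = 65535
Decimal = 65535

65535


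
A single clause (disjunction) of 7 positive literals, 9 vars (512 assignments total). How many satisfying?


Step 1: Total=2^9=512
Step 2: Unsat when all 7 false: 2^2=4
Step 3: Sat=512-4=508

508


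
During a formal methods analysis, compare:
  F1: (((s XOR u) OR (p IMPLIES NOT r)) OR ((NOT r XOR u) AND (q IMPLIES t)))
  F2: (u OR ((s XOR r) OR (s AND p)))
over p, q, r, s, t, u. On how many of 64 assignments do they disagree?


F1 = (((s XOR u) OR (p IMPLIES NOT r)) OR ((NOT r XOR u) AND (q IMPLIES t)))
F2 = (u OR ((s XOR r) OR (s AND p)))
Evaluate both on each of 64 rows (bits = p,q,r,s,t,u):
  row 0 [000000]: F1=1 F2=0 (differ) -> 1
  row 1 [000001]: F1=1 F2=1 -> 0
  row 2 [000010]: F1=1 F2=0 (differ) -> 1
  row 3 [000011]: F1=1 F2=1 -> 0
  row 4 [000100]: F1=1 F2=1 -> 0
  (every remaining row is evaluated the same way; all 64 results are listed next)
Full result column, 8 rows per line (p,q,r fixed per line; s,t,u runs 000..111 left to right):
  rows 0-7 [p,q,r=000]: 10100000  (ones: 2)
  rows 8-15 [p,q,r=001]: 00001010  (ones: 2)
  rows 16-23 [p,q,r=010]: 10100000  (ones: 2)
  rows 24-31 [p,q,r=011]: 00001010  (ones: 2)
  rows 32-39 [p,q,r=100]: 10100000  (ones: 2)
  rows 40-47 [p,q,r=101]: 10100000  (ones: 2)
  rows 48-55 [p,q,r=110]: 10100000  (ones: 2)
  rows 56-63 [p,q,r=111]: 10100100  (ones: 3)
Disagreements = 2+2+2+2+2+2+2+3 = 17

17


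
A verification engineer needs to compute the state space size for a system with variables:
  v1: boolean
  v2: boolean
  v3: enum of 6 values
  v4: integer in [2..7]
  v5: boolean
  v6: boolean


State space = product of domain sizes of all variables.
Domain sizes:
  v1 (boolean): 2
  v2 (boolean): 2
  v3 (enum of 6 values): 6
  v4 (integer in [2..7]): 6
  v5 (boolean): 2
  v6 (boolean): 2
Product = 2 * 2 * 6 * 6 * 2 * 2 = 576

576


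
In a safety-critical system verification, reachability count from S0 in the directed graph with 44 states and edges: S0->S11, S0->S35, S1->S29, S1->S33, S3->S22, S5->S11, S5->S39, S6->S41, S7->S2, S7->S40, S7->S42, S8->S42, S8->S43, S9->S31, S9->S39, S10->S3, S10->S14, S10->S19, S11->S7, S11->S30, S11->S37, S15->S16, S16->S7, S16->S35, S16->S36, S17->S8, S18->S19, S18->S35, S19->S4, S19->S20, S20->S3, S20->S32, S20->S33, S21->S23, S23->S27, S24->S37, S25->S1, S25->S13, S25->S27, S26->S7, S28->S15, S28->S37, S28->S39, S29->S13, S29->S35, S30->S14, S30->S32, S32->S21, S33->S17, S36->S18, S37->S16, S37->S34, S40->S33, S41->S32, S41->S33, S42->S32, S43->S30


BFS from S0:
  layer 0: {S0}
  layer 1: {S11, S35}
  layer 2: {S7, S30, S37}
  layer 3: {S2, S14, S16, S32, S34, S40, S42}
  layer 4: {S21, S33, S36}
  layer 5: {S17, S18, S23}
  layer 6: {S8, S19, S27}
  layer 7: {S4, S20, S43}
  layer 8: {S3}
  layer 9: {S22}
Reachable set: {S0, S2, S3, S4, S7, S8, S11, S14, S16, S17, S18, S19, S20, S21, S22, S23, S27, S30, S32, S33, S34, S35, S36, S37, S40, S42, S43}
Count = 27

27


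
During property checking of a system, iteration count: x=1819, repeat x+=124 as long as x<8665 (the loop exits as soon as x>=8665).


Step 1: x goes from 1819 toward 8665 by 124; the body runs while x<8665, so iterations = ceil((bound-start)/step)
Step 2: Distance=6846
Step 3: ceil(6846/124)=56

56


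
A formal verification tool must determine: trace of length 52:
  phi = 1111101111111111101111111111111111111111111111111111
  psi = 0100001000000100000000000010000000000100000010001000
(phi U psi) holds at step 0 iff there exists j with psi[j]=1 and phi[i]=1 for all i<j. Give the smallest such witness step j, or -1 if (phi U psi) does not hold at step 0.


(phi U psi) at 0: need smallest j with psi[j]=1 and phi[i]=1 for all i in [0,j).
Scan from step 0:
  step 0: phi=1, psi=0 -> continue
  step 1: psi=1 and phi held for [0,1) -> witness found
Witness step = 1

1


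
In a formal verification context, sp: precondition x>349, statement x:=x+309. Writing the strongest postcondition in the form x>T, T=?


Formula: sp(P, x:=E) = exists old_x. (x = E[old_x/x]) AND P[old_x/x] (old_x is the value of x before the assignment; eliminate old_x by solving x = E[old_x/x] for old_x)
Step 1: Precondition P: x>349, i.e. old_x > 349
Step 2: Assignment gives x = old_x + 309, so old_x = x - 309
Step 3: Substitute into P: x - 309 > 349
Step 4: Simplify: x > 349+309 = 658

658


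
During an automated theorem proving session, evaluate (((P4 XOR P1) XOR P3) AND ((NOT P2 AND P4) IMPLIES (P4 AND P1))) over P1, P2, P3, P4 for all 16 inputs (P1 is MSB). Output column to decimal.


Formula: (((P4 XOR P1) XOR P3) AND ((NOT P2 AND P4) IMPLIES (P4 AND P1))) over P1, P2, P3, P4 (16 rows)
Evaluate each row (bits = P1,P2,P3,P4, MSB first):
  row 0 [0000]: (((0 XOR 0) XOR 0) AND ((NOT 0 AND 0) IMPLIES (0 AND 0))) -> 0
  row 1 [0001]: (((1 XOR 0) XOR 0) AND ((NOT 0 AND 1) IMPLIES (1 AND 0))) -> 0
  row 2 [0010]: (((0 XOR 0) XOR 1) AND ((NOT 0 AND 0) IMPLIES (0 AND 0))) -> 1
  row 3 [0011]: (((1 XOR 0) XOR 1) AND ((NOT 0 AND 1) IMPLIES (1 AND 0))) -> 0
  row 4 [0100]: (((0 XOR 0) XOR 0) AND ((NOT 1 AND 0) IMPLIES (0 AND 0))) -> 0
  row 5 [0101]: (((1 XOR 0) XOR 0) AND ((NOT 1 AND 1) IMPLIES (1 AND 0))) -> 1
  row 6 [0110]: (((0 XOR 0) XOR 1) AND ((NOT 1 AND 0) IMPLIES (0 AND 0))) -> 1
  row 7 [0111]: (((1 XOR 0) XOR 1) AND ((NOT 1 AND 1) IMPLIES (1 AND 0))) -> 0
  row 8 [1000]: (((0 XOR 1) XOR 0) AND ((NOT 0 AND 0) IMPLIES (0 AND 1))) -> 1
  row 9 [1001]: (((1 XOR 1) XOR 0) AND ((NOT 0 AND 1) IMPLIES (1 AND 1))) -> 0
  row 10 [1010]: (((0 XOR 1) XOR 1) AND ((NOT 0 AND 0) IMPLIES (0 AND 1))) -> 0
  row 11 [1011]: (((1 XOR 1) XOR 1) AND ((NOT 0 AND 1) IMPLIES (1 AND 1))) -> 1
  row 12 [1100]: (((0 XOR 1) XOR 0) AND ((NOT 1 AND 0) IMPLIES (0 AND 1))) -> 1
  row 13 [1101]: (((1 XOR 1) XOR 0) AND ((NOT 1 AND 1) IMPLIES (1 AND 1))) -> 0
  row 14 [1110]: (((0 XOR 1) XOR 1) AND ((NOT 1 AND 0) IMPLIES (0 AND 1))) -> 0
  row 15 [1111]: (((1 XOR 1) XOR 1) AND ((NOT 1 AND 1) IMPLIES (1 AND 1))) -> 1
Full result column, 4 rows per line (P1,P2 fixed per line; P3,P4 runs 00..11 left to right):
  rows 0-3 [P1,P2=00]: 0010  = hex 2
  rows 4-7 [P1,P2=01]: 0110  = hex 6
  rows 8-11 [P1,P2=10]: 1001  = hex 9
  rows 12-15 [P1,P2=11]: 1001  = hex 9
Output column (row 0 .. row 15) = 0010011010011001
Output column grouped in 4s = 0010 0110 1001 1001 = 0x2699
Convert to decimal digit by digit (value = value*16 + digit):
  2 -> 2
  2*16 + 6 = 38
  38*16 + 9 = 617
  617*16 + 9 = 9881
Decimal = 9881

9881


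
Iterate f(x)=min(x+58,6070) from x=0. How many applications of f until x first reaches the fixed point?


Step 1: x=0, cap=6070, increment=58
Step 2: x grows by 58 each step until capped at 6070; fixed point is x=6070
Step 3: iterations = ceil(6070/58) = 105

105


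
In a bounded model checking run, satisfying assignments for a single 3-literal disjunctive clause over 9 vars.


Step 1: Total=2^9=512
Step 2: Unsat when all 3 false: 2^6=64
Step 3: Sat=512-64=448

448


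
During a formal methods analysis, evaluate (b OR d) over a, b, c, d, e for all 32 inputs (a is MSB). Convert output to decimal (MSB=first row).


Formula: (b OR d) over a, b, c, d, e (32 rows)
Evaluate each row (bits = a,b,c,d,e, MSB first):
  row 0 [00000]: (0 OR 0) -> 0
  row 1 [00001]: (0 OR 0) -> 0
  row 2 [00010]: (0 OR 1) -> 1
  row 3 [00011]: (0 OR 1) -> 1
  row 4 [00100]: (0 OR 0) -> 0
  row 5 [00101]: (0 OR 0) -> 0
  row 6 [00110]: (0 OR 1) -> 1
  row 7 [00111]: (0 OR 1) -> 1
  row 8 [01000]: (1 OR 0) -> 1
  row 9 [01001]: (1 OR 0) -> 1
  row 10 [01010]: (1 OR 1) -> 1
  row 11 [01011]: (1 OR 1) -> 1
  row 12 [01100]: (1 OR 0) -> 1
  row 13 [01101]: (1 OR 0) -> 1
  row 14 [01110]: (1 OR 1) -> 1
  row 15 [01111]: (1 OR 1) -> 1
  row 16 [10000]: (0 OR 0) -> 0
  row 17 [10001]: (0 OR 0) -> 0
  row 18 [10010]: (0 OR 1) -> 1
  row 19 [10011]: (0 OR 1) -> 1
  row 20 [10100]: (0 OR 0) -> 0
  row 21 [10101]: (0 OR 0) -> 0
  row 22 [10110]: (0 OR 1) -> 1
  row 23 [10111]: (0 OR 1) -> 1
  row 24 [11000]: (1 OR 0) -> 1
  row 25 [11001]: (1 OR 0) -> 1
  row 26 [11010]: (1 OR 1) -> 1
  row 27 [11011]: (1 OR 1) -> 1
  row 28 [11100]: (1 OR 0) -> 1
  row 29 [11101]: (1 OR 0) -> 1
  row 30 [11110]: (1 OR 1) -> 1
  row 31 [11111]: (1 OR 1) -> 1
Full result column, 4 rows per line (a,b,c fixed per line; d,e runs 00..11 left to right):
  rows 0-3 [a,b,c=000]: 0011  = hex 3
  rows 4-7 [a,b,c=001]: 0011  = hex 3
  rows 8-11 [a,b,c=010]: 1111  = hex F
  rows 12-15 [a,b,c=011]: 1111  = hex F
  rows 16-19 [a,b,c=100]: 0011  = hex 3
  rows 20-23 [a,b,c=101]: 0011  = hex 3
  rows 24-27 [a,b,c=110]: 1111  = hex F
  rows 28-31 [a,b,c=111]: 1111  = hex F
Output column (row 0 .. row 31) = 00110011111111110011001111111111
Output column grouped in 4s = 0011 0011 1111 1111 0011 0011 1111 1111 = 0x33FF33FF
Convert to decimal digit by digit (value = value*16 + digit):
  3 -> 3
  3*16 + 3 = 51
  51*16 + 15 (F) = 831
  831*16 + 15 (F) = 13311
  13311*16 + 3 = 212979
  212979*16 + 3 = 3407667
  3407667*16 + 15 (F) = 54522687
  54522687*16 + 15 (F) = 872363007
Decimal = 872363007

872363007


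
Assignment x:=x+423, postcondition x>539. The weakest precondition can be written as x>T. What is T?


Formula: wp(x:=E, P) = P[E/x] (substitute E for x in postcondition)
Step 1: Postcondition: x>539
Step 2: Substitute x+423 for x: x+423>539
Step 3: Solve for x: x > 539-423 = 116

116


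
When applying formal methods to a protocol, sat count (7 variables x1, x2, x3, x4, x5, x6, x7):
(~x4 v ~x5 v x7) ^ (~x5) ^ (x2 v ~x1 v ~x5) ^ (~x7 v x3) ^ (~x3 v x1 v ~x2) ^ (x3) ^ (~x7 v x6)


CNF with 7 clauses over 7 vars (128 assignments).
An assignment satisfies CNF iff every clause has >=1 true literal.
Check each row (bits = x1,x2,x3,x4,x5,x6,x7; clause T/F shown):
  row 0 [0000000]: clauses=TTTTTFT -> 0
  row 1 [0000001]: clauses=TTTFTFF -> 0
  row 2 [0000010]: clauses=TTTTTFT -> 0
  row 3 [0000011]: clauses=TTTFTFT -> 0
  row 4 [0000100]: clauses=TFTTTFT -> 0
  (every remaining row is evaluated the same way; all 128 results are listed next)
Full result column, 8 rows per line (x1,x2,x3,x4 fixed per line; x5,x6,x7 runs 000..111 left to right):
  rows 0-7 [x1,x2,x3,x4=0000]: 00000000  (ones: 0)
  rows 8-15 [x1,x2,x3,x4=0001]: 00000000  (ones: 0)
  rows 16-23 [x1,x2,x3,x4=0010]: 10110000  (ones: 3)
  rows 24-31 [x1,x2,x3,x4=0011]: 10110000  (ones: 3)
  rows 32-39 [x1,x2,x3,x4=0100]: 00000000  (ones: 0)
  rows 40-47 [x1,x2,x3,x4=0101]: 00000000  (ones: 0)
  rows 48-55 [x1,x2,x3,x4=0110]: 00000000  (ones: 0)
  rows 56-63 [x1,x2,x3,x4=0111]: 00000000  (ones: 0)
  rows 64-71 [x1,x2,x3,x4=1000]: 00000000  (ones: 0)
  rows 72-79 [x1,x2,x3,x4=1001]: 00000000  (ones: 0)
  rows 80-87 [x1,x2,x3,x4=1010]: 10110000  (ones: 3)
  rows 88-95 [x1,x2,x3,x4=1011]: 10110000  (ones: 3)
  rows 96-103 [x1,x2,x3,x4=1100]: 00000000  (ones: 0)
  rows 104-111 [x1,x2,x3,x4=1101]: 00000000  (ones: 0)
  rows 112-119 [x1,x2,x3,x4=1110]: 10110000  (ones: 3)
  rows 120-127 [x1,x2,x3,x4=1111]: 10110000  (ones: 3)
Satisfying assignments = 0+0+3+3+0+0+0+0+0+0+3+3+0+0+3+3 = 18

18


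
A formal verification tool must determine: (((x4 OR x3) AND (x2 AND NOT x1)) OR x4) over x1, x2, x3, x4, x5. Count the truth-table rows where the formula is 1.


Formula: (((x4 OR x3) AND (x2 AND NOT x1)) OR x4) over 5 vars (32 rows)
Evaluate each row (x1, x2, x3, x4, x5 as bits, MSB first):
  row 0 [00000]: (((0 OR 0) AND (0 AND NOT 0)) OR 0) -> 0
  row 1 [00001]: (((0 OR 0) AND (0 AND NOT 0)) OR 0) -> 0
  row 2 [00010]: (((1 OR 0) AND (0 AND NOT 0)) OR 1) -> 1
  row 3 [00011]: (((1 OR 0) AND (0 AND NOT 0)) OR 1) -> 1
  row 4 [00100]: (((0 OR 1) AND (0 AND NOT 0)) OR 0) -> 0
  row 5 [00101]: (((0 OR 1) AND (0 AND NOT 0)) OR 0) -> 0
  row 6 [00110]: (((1 OR 1) AND (0 AND NOT 0)) OR 1) -> 1
  row 7 [00111]: (((1 OR 1) AND (0 AND NOT 0)) OR 1) -> 1
  row 8 [01000]: (((0 OR 0) AND (1 AND NOT 0)) OR 0) -> 0
  row 9 [01001]: (((0 OR 0) AND (1 AND NOT 0)) OR 0) -> 0
  row 10 [01010]: (((1 OR 0) AND (1 AND NOT 0)) OR 1) -> 1
  row 11 [01011]: (((1 OR 0) AND (1 AND NOT 0)) OR 1) -> 1
  row 12 [01100]: (((0 OR 1) AND (1 AND NOT 0)) OR 0) -> 1
  row 13 [01101]: (((0 OR 1) AND (1 AND NOT 0)) OR 0) -> 1
  row 14 [01110]: (((1 OR 1) AND (1 AND NOT 0)) OR 1) -> 1
  row 15 [01111]: (((1 OR 1) AND (1 AND NOT 0)) OR 1) -> 1
  row 16 [10000]: (((0 OR 0) AND (0 AND NOT 1)) OR 0) -> 0
  row 17 [10001]: (((0 OR 0) AND (0 AND NOT 1)) OR 0) -> 0
  row 18 [10010]: (((1 OR 0) AND (0 AND NOT 1)) OR 1) -> 1
  row 19 [10011]: (((1 OR 0) AND (0 AND NOT 1)) OR 1) -> 1
  row 20 [10100]: (((0 OR 1) AND (0 AND NOT 1)) OR 0) -> 0
  row 21 [10101]: (((0 OR 1) AND (0 AND NOT 1)) OR 0) -> 0
  row 22 [10110]: (((1 OR 1) AND (0 AND NOT 1)) OR 1) -> 1
  row 23 [10111]: (((1 OR 1) AND (0 AND NOT 1)) OR 1) -> 1
  row 24 [11000]: (((0 OR 0) AND (1 AND NOT 1)) OR 0) -> 0
  row 25 [11001]: (((0 OR 0) AND (1 AND NOT 1)) OR 0) -> 0
  row 26 [11010]: (((1 OR 0) AND (1 AND NOT 1)) OR 1) -> 1
  row 27 [11011]: (((1 OR 0) AND (1 AND NOT 1)) OR 1) -> 1
  row 28 [11100]: (((0 OR 1) AND (1 AND NOT 1)) OR 0) -> 0
  row 29 [11101]: (((0 OR 1) AND (1 AND NOT 1)) OR 0) -> 0
  row 30 [11110]: (((1 OR 1) AND (1 AND NOT 1)) OR 1) -> 1
  row 31 [11111]: (((1 OR 1) AND (1 AND NOT 1)) OR 1) -> 1
Full result column, 8 rows per line (x1,x2 fixed per line; x3,x4,x5 runs 000..111 left to right):
  rows 0-7 [x1,x2=00]: 00110011  (ones: 4)
  rows 8-15 [x1,x2=01]: 00111111  (ones: 6)
  rows 16-23 [x1,x2=10]: 00110011  (ones: 4)
  rows 24-31 [x1,x2=11]: 00110011  (ones: 4)
Count of 1-rows = 4+6+4+4 = 18

18
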